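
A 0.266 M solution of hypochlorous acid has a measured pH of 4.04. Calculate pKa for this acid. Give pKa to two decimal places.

pKa = 7.50

[H+] = 10^(-4.04) = 9.12 × 10^-5 M
At equilibrium [HA] = 0.266 − 9.12 × 10^-5 = 2.66 × 10^-1 M
Ka = [H+][A-]/[HA] = (9.12 × 10^-5)² / 2.66 × 10^-1 = 3.13 × 10^-8
pKa = -log(3.13 × 10^-8) = 7.50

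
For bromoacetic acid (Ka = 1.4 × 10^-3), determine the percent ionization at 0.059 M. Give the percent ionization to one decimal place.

14.3%

BrCH2COOH ⇌ BrCH2COO- + H+; let x = [H+] at equilibrium.
Solve x² + 0.0014x − 8.26e-05 = 0 → x = 8.42 × 10^-3 M
Fraction ionized = 8.42 × 10^-3 / 0.059 = 0.1427 → 14.3%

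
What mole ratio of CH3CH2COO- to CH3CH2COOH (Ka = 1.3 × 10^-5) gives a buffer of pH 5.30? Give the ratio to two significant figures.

ratio = 2.6

pKa = -log(1.3 × 10^-5) = 4.886
pH = pKa + log(r) ⇒ log(r) = 5.30 − 4.886 = +0.414
r = [CH3CH2COO-]/[CH3CH2COOH] = 10^(+0.414) = 2.59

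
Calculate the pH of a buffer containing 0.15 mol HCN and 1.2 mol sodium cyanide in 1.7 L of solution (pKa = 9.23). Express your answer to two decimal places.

Using pH = pKa + log([base]/[acid]) with [base]/[acid] = 1.2/0.15:
pH = 9.23 + (+0.903) = 10.13

pH = 10.13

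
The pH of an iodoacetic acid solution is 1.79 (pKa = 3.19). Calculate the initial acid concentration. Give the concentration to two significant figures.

C₀ = 4.2 × 10^-1 M

[H+] = 10^(-1.79) = 1.62 × 10^-2 M = x
Ka = 10^(−3.19) = 6.46 × 10^-4
Ka = x²/(C₀ − x) ⇒ C₀ = x + x²/Ka
C₀ = 1.62 × 10^-2 + (1.62 × 10^-2)²/(6.46 × 10^-4) = 4.22 × 10^-1 M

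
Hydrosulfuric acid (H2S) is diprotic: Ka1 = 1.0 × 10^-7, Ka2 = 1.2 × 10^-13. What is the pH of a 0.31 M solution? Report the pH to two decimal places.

pH = 3.75

Since Ka1 ≫ Ka2, the first ionization dominates [H+].
Ka1 = x²/(0.31 − x) = 1.0 × 10^-7
x ≈ √(1.0 × 10^-7 × 0.31) = 1.76 × 10^-4 M
pH = −log(1.76 × 10^-4) = 3.75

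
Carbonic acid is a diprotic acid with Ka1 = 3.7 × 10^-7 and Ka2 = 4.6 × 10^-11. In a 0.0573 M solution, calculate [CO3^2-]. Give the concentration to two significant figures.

First ionization gives [H+] ≈ [HCO3-] = 1.46 × 10^-4 M.
Second step: Ka2 = [H+][CO3^2-]/[HCO3-] ≈ [CO3^2-] (since [H+] ≈ [HCO3-]).
So [CO3^2-] ≈ Ka2.

4.6 × 10^-11 M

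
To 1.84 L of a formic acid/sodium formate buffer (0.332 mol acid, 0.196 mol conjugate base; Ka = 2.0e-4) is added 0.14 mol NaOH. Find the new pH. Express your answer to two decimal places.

pH = 3.94

OH- converts HCOOH to HCOO-: HCOOH → 0.192 mol, HCOO- → 0.336 mol.
pKa = −log(2.0 × 10^-4) = 3.699
Henderson–Hasselbalch with mole ratio 0.336/0.192: pH = 3.699 + (+0.243)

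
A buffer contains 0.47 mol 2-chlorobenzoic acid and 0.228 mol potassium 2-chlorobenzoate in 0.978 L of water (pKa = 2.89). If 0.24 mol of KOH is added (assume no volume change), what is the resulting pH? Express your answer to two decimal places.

OH- converts ClC6H4COOH to ClC6H4COO-: ClC6H4COOH → 0.23 mol, ClC6H4COO- → 0.468 mol.
pH = pKa + log([A⁻]/[HA]) = 2.89 + log(0.468/0.23) = 2.89 +0.309

pH = 3.20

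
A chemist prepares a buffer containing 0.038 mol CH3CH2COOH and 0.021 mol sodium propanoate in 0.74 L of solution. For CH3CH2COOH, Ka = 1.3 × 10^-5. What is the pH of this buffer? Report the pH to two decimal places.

pH = 4.63

pKa = −log(1.3 × 10^-5) = 4.886
pH = pKa + log([A⁻]/[HA]) = 4.886 + log(0.021/0.038)
pH = 4.886 + (-0.258) = 4.63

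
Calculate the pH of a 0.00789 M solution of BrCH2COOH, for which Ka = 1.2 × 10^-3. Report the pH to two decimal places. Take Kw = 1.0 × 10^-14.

pH = 2.60

BrCH2COOH ⇌ BrCH2COO- + H+
Let x = [H+] at equilibrium. Ka = x²/(0.00789 − x).
The 5% rule fails; solving x² + Ka·x − Ka·C₀ = 0 exactly:
x = [−0.0012 + √(0.0012² + 3.79e-05)]/2 = 2.53 × 10^-3 M
pH = −log(2.53 × 10^-3) = 2.60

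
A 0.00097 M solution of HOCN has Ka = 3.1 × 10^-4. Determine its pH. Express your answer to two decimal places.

HOCN ⇌ OCN- + H+
From the ICE table, Ka = [H+]²/(0.00097 − [H+]) = 3.1 × 10^-4.
The 5% rule fails; solving [H+]² + Ka·[H+] − Ka·C₀ = 0 exactly:
[H+] = [−0.00031 + √(0.00031² + 1.2e-06)]/2 = 4.15 × 10^-4 M
pH = −log[H+] = −log(4.15 × 10^-4) = 3.38

pH = 3.38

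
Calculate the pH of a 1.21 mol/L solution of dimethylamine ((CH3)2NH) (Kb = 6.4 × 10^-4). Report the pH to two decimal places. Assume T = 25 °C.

(CH3)2NH + H2O ⇌ (CH3)2NH2+ + OH-
Kb = [OH-]²/(1.21 − [OH-]) = 6.4 × 10^-4
Neglecting [OH-] in the denominator: [OH-] = √(6.4 × 10^-4 × 1.21) = 2.78 × 10^-2 M
Check: 2.3% ionized — well under 5%, approximation valid.
pOH = 1.56, so pH = 14.00 − pOH = 12.44

pH = 12.44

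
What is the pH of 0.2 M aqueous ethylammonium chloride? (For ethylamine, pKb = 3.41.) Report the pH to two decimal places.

pH = 5.64

C2H5NH3+ is the conjugate acid of the weak base C2H5NH2.
Kb = 10^(−3.41) = 3.89 × 10^-4
Ka = Kw/Kb = 1.0×10^-14 / 3.89 × 10^-4 = 2.57 × 10^-11
From the ICE table, Ka = [H+]²/(0.2 − [H+]) = 2.57 × 10^-11.
Since Ka ≪ C₀, [H+] ≈ √(Ka·C₀) = 2.27 × 10^-6 M.
Check: 0.0011% ionized — well under 5%, approximation valid.
pH = −log(2.27 × 10^-6) = 5.64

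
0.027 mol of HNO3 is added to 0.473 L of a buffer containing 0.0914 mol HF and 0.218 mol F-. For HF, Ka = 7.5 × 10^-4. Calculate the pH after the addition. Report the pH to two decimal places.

pH = 3.33

Added H+ converts F- to HF: HF → 0.118 mol, F- → 0.191 mol.
pKa = −log(7.5 × 10^-4) = 3.125
Henderson–Hasselbalch with mole ratio 0.191/0.118: pH = 3.125 + (+0.209)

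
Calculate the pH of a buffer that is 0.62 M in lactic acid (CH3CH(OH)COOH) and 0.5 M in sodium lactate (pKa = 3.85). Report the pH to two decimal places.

Using pH = pKa + log([base]/[acid]) with [base]/[acid] = 0.5/0.62:
pH = 3.85 + (-0.093) = 3.76

pH = 3.76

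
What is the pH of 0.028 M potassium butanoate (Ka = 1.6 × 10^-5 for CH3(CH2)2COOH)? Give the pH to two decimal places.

pH = 8.62

CH3(CH2)2COO- is the conjugate base of the weak acid CH3(CH2)2COOH.
Kb = Kw/Ka = 1.0×10^-14 / 1.6 × 10^-5 = 6.25 × 10^-10
Kb = [OH-]²/(0.028 − [OH-]) = 6.25 × 10^-10
Since Kb ≪ C₀, [OH-] ≈ √(Kb·C₀) = 4.18 × 10^-6 M.
Check: 0.015% ionized — well under 5%, approximation valid.
pOH = −log(4.18 × 10^-6) = 5.38; pH = 14.00 − 5.38 = 8.62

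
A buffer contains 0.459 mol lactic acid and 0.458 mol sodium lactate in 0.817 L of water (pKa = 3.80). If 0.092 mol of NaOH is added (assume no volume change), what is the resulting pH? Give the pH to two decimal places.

After neutralization: n(CH3CH(OH)COOH) = 0.367 mol, n(CH3CH(OH)COO-) = 0.55 mol.
Henderson–Hasselbalch with mole ratio 0.55/0.367: pH = 3.80 + (+0.176)

pH = 3.98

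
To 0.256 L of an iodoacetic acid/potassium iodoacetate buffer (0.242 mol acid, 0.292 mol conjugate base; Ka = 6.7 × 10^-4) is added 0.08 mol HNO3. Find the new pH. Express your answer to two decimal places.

After neutralization: n(ICH2COOH) = 0.322 mol, n(ICH2COO-) = 0.212 mol.
pKa = −log(6.7 × 10^-4) = 3.174
pH = pKa + log(n_ICH2COO-/n_ICH2COOH) = 3.174 + log(0.212/0.322) = 3.174 + (-0.182)

pH = 2.99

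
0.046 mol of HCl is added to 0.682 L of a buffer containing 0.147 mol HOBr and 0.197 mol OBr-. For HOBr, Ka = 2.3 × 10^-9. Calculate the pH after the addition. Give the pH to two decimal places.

After neutralization: n(HOBr) = 0.193 mol, n(OBr-) = 0.151 mol.
pKa = −log(2.3 × 10^-9) = 8.638
Henderson–Hasselbalch with mole ratio 0.151/0.193: pH = 8.638 + (-0.107)

pH = 8.53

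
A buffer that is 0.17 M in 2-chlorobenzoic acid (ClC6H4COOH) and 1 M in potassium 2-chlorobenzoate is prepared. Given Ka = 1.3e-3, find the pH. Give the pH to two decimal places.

pH = 3.66

pKa = −log(1.3 × 10^-3) = 2.886
Henderson–Hasselbalch: pH = pKa + log([ClC6H4COO-]/[ClC6H4COOH]) = 2.886 + log(1/0.17)
pH = 2.886 + (+0.770) = 3.66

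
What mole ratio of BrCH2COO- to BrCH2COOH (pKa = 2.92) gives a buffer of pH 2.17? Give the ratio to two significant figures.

pH = pKa + log(r) ⇒ log(r) = 2.17 − 2.92 = -0.75
r = [BrCH2COO-]/[BrCH2COOH] = 10^(-0.75) = 0.178

ratio = 0.18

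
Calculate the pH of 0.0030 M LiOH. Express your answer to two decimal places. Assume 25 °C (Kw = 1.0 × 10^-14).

pH = 11.48

LiOH is a strong base; [OH-] = 0.003 M.
pOH = -log(0.003) = 2.52
pH = 14.00 - 2.52 = 11.48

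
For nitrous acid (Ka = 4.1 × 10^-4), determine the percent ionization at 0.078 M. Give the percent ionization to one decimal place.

7.0%

HNO2 ⇌ NO2- + H+; let x = [H+] at equilibrium.
Ka = x²/(C₀ − x); solving the quadratic gives x = 5.45 × 10^-3 M.
Fraction ionized = 5.45 × 10^-3 / 0.078 = 0.0699 → 7.0%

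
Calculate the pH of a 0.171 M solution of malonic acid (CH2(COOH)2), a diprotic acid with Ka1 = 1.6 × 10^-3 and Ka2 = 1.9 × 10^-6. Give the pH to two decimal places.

Since Ka1 ≫ Ka2, the first ionization dominates [H+].
Ka1 = x²/(0.171 − x) = 1.6 × 10^-3
Solving the quadratic: x = (−Ka1 + √(Ka1² + 4·Ka1·C₀))/2 = 1.58 × 10^-2 M
pH = −log(1.58 × 10^-2) = 1.80

pH = 1.80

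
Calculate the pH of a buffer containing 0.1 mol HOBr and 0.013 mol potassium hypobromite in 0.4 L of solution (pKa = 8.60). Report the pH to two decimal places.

Henderson–Hasselbalch: pH = pKa + log([OBr-]/[HOBr]) = 8.60 + log(0.013/0.1)
pH = 8.60 + (-0.886) = 7.71

pH = 7.71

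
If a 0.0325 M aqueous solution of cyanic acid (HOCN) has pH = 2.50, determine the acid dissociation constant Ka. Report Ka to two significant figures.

Ka = 3.4 × 10^-4

[H+] = 10^(-2.50) = 3.16 × 10^-3 M
At equilibrium [HA] = 0.0325 − 3.16 × 10^-3 = 2.93 × 10^-2 M
Ka = [H+][A-]/[HA] = (3.16 × 10^-3)² / 2.93 × 10^-2 = 3.4 × 10^-4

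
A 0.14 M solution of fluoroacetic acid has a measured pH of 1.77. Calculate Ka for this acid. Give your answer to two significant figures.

[H+] = 10^(-1.77) = 1.70 × 10^-2 M
At equilibrium [HA] = 0.14 − 1.70 × 10^-2 = 1.23 × 10^-1 M
Ka = [H+][A-]/[HA] = (1.70 × 10^-2)² / 1.23 × 10^-1 = 2.3 × 10^-3

Ka = 2.3 × 10^-3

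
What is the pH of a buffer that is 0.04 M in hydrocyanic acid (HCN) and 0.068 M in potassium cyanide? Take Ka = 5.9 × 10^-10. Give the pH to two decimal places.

pH = 9.46

pKa = −log(5.9 × 10^-10) = 9.229
pH = pKa + log([A⁻]/[HA]) = 9.229 + log(0.068/0.04)
pH = 9.229 + (+0.230) = 9.46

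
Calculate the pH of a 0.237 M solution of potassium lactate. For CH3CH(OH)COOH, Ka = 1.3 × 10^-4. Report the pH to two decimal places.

pH = 8.63

CH3CH(OH)COO- is the conjugate base of the weak acid CH3CH(OH)COOH.
Kb = Kw/Ka = 1.0×10^-14 / 1.3 × 10^-4 = 7.69 × 10^-11
Kb = x²/(0.237 − x) = 7.69 × 10^-11
Since Kb ≪ C₀, x ≈ √(Kb·C₀) = 4.27 × 10^-6 M.
Check: 0.0018% ionized — well under 5%, approximation valid.
pOH = −log(4.27 × 10^-6) = 5.37; pH = 14.00 − 5.37 = 8.63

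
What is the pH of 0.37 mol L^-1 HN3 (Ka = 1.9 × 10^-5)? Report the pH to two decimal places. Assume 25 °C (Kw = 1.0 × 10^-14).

pH = 2.58

HN3 ⇌ N3- + H+
Let x = [H+] at equilibrium. Ka = x²/(0.37 − x).
Since Ka ≪ C₀, x ≈ √(Ka·C₀) = 2.65 × 10^-3 M.
Check: 0.72% ionized — well under 5%, approximation valid.
pH = −log(2.65 × 10^-3) = 2.58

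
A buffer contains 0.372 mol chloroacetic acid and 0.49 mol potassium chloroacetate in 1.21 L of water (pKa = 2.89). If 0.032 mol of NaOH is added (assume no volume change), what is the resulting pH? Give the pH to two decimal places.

pH = 3.08

OH- converts ClCH2COOH to ClCH2COO-: ClCH2COOH → 0.34 mol, ClCH2COO- → 0.522 mol.
pH = pKa + log(n_ClCH2COO-/n_ClCH2COOH) = 2.89 + log(0.522/0.34) = 2.89 + (+0.186)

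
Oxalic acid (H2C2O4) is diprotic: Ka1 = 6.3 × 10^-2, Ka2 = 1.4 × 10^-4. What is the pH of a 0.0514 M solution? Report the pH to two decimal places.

Since Ka1 ≫ Ka2, the first ionization dominates [H+].
Ka1 = x²/(0.0514 − x) = 6.3 × 10^-2
Solving the quadratic: x = (−Ka1 + √(Ka1² + 4·Ka1·C₀))/2 = 3.35 × 10^-2 M
pH = −log(3.35 × 10^-2) = 1.47

pH = 1.47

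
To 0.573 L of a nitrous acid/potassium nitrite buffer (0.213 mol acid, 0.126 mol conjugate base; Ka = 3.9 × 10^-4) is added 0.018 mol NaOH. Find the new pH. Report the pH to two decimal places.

pH = 3.28

OH- converts HNO2 to NO2-: HNO2 → 0.195 mol, NO2- → 0.144 mol.
pKa = −log(3.9 × 10^-4) = 3.409
pH = pKa + log([A⁻]/[HA]) = 3.409 + log(0.144/0.195) = 3.409 -0.132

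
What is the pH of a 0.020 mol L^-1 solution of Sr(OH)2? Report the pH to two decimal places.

pH = 12.60

Sr(OH)2 is a strong base (each formula unit releases 2 OH-); [OH-] = 0.04 M.
pOH = -log(0.04) = 1.40
pH = 14.00 - 1.40 = 12.60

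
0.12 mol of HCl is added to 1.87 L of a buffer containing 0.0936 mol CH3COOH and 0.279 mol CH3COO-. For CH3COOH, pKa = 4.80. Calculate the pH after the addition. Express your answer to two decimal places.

After neutralization: n(CH3COOH) = 0.214 mol, n(CH3COO-) = 0.159 mol.
pH = pKa + log(n_CH3COO-/n_CH3COOH) = 4.80 + log(0.159/0.214) = 4.80 + (-0.129)

pH = 4.67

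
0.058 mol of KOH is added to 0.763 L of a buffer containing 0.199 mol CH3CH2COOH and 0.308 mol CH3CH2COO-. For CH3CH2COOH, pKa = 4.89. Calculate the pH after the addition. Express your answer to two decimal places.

pH = 5.30

OH- converts CH3CH2COOH to CH3CH2COO-: CH3CH2COOH → 0.141 mol, CH3CH2COO- → 0.366 mol.
pH = pKa + log(n_CH3CH2COO-/n_CH3CH2COOH) = 4.89 + log(0.366/0.141) = 4.89 + (+0.414)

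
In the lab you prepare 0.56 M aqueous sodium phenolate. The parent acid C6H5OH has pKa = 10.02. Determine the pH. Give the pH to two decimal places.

pH = 11.88

C6H5O- is the conjugate base of the weak acid C6H5OH.
Ka = 10^(−10.02) = 9.55 × 10^-11
Kb = Kw/Ka = 1.0×10^-14 / 9.55 × 10^-11 = 1.05 × 10^-4
Kb = x²/(0.56 − x) = 1.05 × 10^-4
Assume x ≪ 0.56: x ≈ √(1.05 × 10^-4 × 0.56) = 7.67 × 10^-3 M
pOH = −log(7.67 × 10^-3) = 2.12; pH = 14.00 − 2.12 = 11.88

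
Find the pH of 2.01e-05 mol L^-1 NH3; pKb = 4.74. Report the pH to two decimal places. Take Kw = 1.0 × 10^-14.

pH = 9.08

NH3 + H2O ⇌ NH4+ + OH-
Kb = 10^(−4.74) = 1.82 × 10^-5
Let x = [OH-] at equilibrium. Kb = x²/(2.01e-05 − x).
Here C₀/Kb ≈ 1.1, so the small-x approximation fails. Use the quadratic:
x = [−1.82e-05 + √(1.82e-05² + 1.46e-09)]/2 = 1.21 × 10^-5 M
pOH = −log(1.21 × 10^-5) = 4.92; pH = 14.00 − 4.92 = 9.08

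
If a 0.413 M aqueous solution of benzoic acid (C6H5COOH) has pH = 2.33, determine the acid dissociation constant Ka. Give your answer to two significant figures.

Ka = 5.4 × 10^-5

[H+] = 10^(-2.33) = 4.68 × 10^-3 M
At equilibrium [HA] = 0.413 − 4.68 × 10^-3 = 4.08 × 10^-1 M
Ka = [H+][A-]/[HA] = (4.68 × 10^-3)² / 4.08 × 10^-1 = 5.4 × 10^-5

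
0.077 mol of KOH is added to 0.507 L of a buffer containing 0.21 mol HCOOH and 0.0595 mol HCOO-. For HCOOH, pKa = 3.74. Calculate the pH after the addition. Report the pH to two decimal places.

pH = 3.75

OH- converts HCOOH to HCOO-: HCOOH → 0.133 mol, HCOO- → 0.137 mol.
pH = pKa + log([A⁻]/[HA]) = 3.74 + log(0.137/0.133) = 3.74 +0.013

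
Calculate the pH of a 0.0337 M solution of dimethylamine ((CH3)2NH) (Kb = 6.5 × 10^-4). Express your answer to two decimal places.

pH = 11.64

(CH3)2NH + H2O ⇌ (CH3)2NH2+ + OH-
Kb = [OH-]²/(0.0337 − [OH-]) = 6.5 × 10^-4
The 5% rule fails; solving [OH-]² + Kb·[OH-] − Kb·C₀ = 0 exactly:
[OH-] = [−0.00065 + √(0.00065² + 8.76e-05)]/2 = 4.37 × 10^-3 M
pOH = 2.36, so pH = 14.00 − pOH = 11.64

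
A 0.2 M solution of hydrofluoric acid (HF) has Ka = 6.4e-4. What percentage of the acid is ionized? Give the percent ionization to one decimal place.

5.5%

HF ⇌ F- + H+; let x = [H+] at equilibrium.
Solve x² + 0.00064x − 0.000128 = 0 → x = 1.10 × 10^-2 M
% ionization = x/C₀ × 100% = 1.10 × 10^-2/0.2 × 100% = 5.5%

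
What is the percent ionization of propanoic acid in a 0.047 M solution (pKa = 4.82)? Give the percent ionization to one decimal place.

1.8%

CH3CH2COOH ⇌ CH3CH2COO- + H+; let x = [H+] at equilibrium.
Ka = 10^(−4.82) = 1.51 × 10^-5
x ≈ √(Ka·C₀) = √(1.51 × 10^-5 × 0.047) = 8.42 × 10^-4 M
Fraction ionized = 8.42 × 10^-4 / 0.047 = 0.0179 → 1.8%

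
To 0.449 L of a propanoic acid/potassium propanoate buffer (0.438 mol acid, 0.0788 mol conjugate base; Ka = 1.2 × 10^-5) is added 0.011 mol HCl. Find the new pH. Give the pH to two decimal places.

After neutralization: n(CH3CH2COOH) = 0.449 mol, n(CH3CH2COO-) = 0.0678 mol.
pKa = −log(1.2 × 10^-5) = 4.921
pH = pKa + log([A⁻]/[HA]) = 4.921 + log(0.0678/0.449) = 4.921 -0.821

pH = 4.10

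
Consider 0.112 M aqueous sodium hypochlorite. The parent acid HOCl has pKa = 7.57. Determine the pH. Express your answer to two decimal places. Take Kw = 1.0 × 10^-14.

pH = 10.31

OCl- is the conjugate base of the weak acid HOCl.
Ka = 10^(−7.57) = 2.69 × 10^-8
Kb = Kw/Ka = 1.0×10^-14 / 2.69 × 10^-8 = 3.72 × 10^-7
From the ICE table, Kb = x²/(0.112 − x) = 3.72 × 10^-7.
Neglecting x in the denominator: x = √(3.72 × 10^-7 × 0.112) = 2.04 × 10^-4 M
(x/C₀ = 0.18% < 5%, so the approximation holds.)
pOH = −log(2.04 × 10^-4) = 3.69; pH = 14.00 − 3.69 = 10.31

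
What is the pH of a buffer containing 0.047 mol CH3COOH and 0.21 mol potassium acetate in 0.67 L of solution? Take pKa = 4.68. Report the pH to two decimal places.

pH = pKa + log([A⁻]/[HA]) = 4.68 + log(0.21/0.047)
pH = 4.68 + (+0.650) = 5.33

pH = 5.33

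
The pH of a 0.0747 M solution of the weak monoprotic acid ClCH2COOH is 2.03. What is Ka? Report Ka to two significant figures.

Ka = 1.3 × 10^-3

[H+] = 10^(-2.03) = 9.33 × 10^-3 M
At equilibrium [HA] = 0.0747 − 9.33 × 10^-3 = 6.54 × 10^-2 M
Ka = [H+][A-]/[HA] = (9.33 × 10^-3)² / 6.54 × 10^-2 = 1.3 × 10^-3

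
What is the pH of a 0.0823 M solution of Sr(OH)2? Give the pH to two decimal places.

pH = 13.22

Sr(OH)2 is a strong base (each formula unit releases 2 OH-); [OH-] = 0.165 M.
pOH = -log(0.165) = 0.78
pH = 14.00 - 0.78 = 13.22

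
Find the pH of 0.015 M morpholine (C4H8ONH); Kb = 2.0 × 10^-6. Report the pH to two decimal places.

C4H8ONH + H2O ⇌ C4H8ONH2+ + OH-
Let x = [OH-] at equilibrium. Kb = x²/(0.015 − x).
Assume x ≪ 0.015: x ≈ √(2.0 × 10^-6 × 0.015) = 1.73 × 10^-4 M
Check: 1.2% ionized — well under 5%, approximation valid.
pOH = −log(1.73 × 10^-4) = 3.76; pH = 14.00 − 3.76 = 10.24

pH = 10.24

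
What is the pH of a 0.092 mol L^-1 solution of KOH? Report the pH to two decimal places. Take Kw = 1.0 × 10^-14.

KOH is a strong base; [OH-] = 0.092 M.
pOH = -log(0.092) = 1.04
pH = 14.00 - 1.04 = 12.96

pH = 12.96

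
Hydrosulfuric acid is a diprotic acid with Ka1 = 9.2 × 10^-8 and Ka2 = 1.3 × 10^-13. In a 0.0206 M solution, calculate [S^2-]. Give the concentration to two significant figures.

First ionization gives [H+] ≈ [HS-] = 4.35 × 10^-5 M.
Second step: Ka2 = [H+][S^2-]/[HS-] ≈ [S^2-] (since [H+] ≈ [HS-]).
So [S^2-] ≈ Ka2.

1.3 × 10^-13 M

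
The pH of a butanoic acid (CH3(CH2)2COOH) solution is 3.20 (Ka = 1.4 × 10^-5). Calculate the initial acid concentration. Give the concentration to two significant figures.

[H+] = 10^(-3.20) = 6.31 × 10^-4 M = x
Ka = x²/(C₀ − x) ⇒ C₀ = x + x²/Ka
C₀ = 6.31 × 10^-4 + (6.31 × 10^-4)²/(1.4 × 10^-5) = 2.91 × 10^-2 M

C₀ = 2.9 × 10^-2 M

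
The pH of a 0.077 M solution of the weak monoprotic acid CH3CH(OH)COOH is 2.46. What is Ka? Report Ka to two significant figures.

Ka = 1.6 × 10^-4

[H+] = 10^(-2.46) = 3.47 × 10^-3 M
At equilibrium [HA] = 0.077 − 3.47 × 10^-3 = 7.35 × 10^-2 M
Ka = [H+][A-]/[HA] = (3.47 × 10^-3)² / 7.35 × 10^-2 = 1.6 × 10^-4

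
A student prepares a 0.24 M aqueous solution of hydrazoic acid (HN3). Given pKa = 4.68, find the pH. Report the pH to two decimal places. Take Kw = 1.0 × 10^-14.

pH = 2.65

HN3 ⇌ N3- + H+
Ka = 10^(−4.68) = 2.09 × 10^-5
Ka = [H+]²/(0.24 − [H+]) = 2.09 × 10^-5
Since Ka ≪ C₀, [H+] ≈ √(Ka·C₀) = 2.24 × 10^-3 M.
pH = −log[H+] = −log(2.24 × 10^-3) = 2.65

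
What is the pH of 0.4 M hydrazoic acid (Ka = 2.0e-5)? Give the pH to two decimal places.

HN3 ⇌ N3- + H+
Ka = [H+]²/(0.4 − [H+]) = 2.0 × 10^-5
Since Ka ≪ C₀, [H+] ≈ √(Ka·C₀) = 2.83 × 10^-3 M.
pH = −log(2.83 × 10^-3) = 2.55

pH = 2.55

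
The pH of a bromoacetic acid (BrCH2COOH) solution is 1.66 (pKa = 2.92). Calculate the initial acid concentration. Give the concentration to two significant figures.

[H+] = 10^(-1.66) = 2.19 × 10^-2 M = x
Ka = 10^(−2.92) = 1.20 × 10^-3
Ka = x²/(C₀ − x) ⇒ C₀ = x + x²/Ka
C₀ = 2.19 × 10^-2 + (2.19 × 10^-2)²/(1.20 × 10^-3) = 4.22 × 10^-1 M

C₀ = 4.2 × 10^-1 M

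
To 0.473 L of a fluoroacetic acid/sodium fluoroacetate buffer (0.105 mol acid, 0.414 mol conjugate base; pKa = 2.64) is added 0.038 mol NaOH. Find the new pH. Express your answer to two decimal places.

pH = 3.47

OH- converts FCH2COOH to FCH2COO-: FCH2COOH → 0.067 mol, FCH2COO- → 0.452 mol.
Henderson–Hasselbalch with mole ratio 0.452/0.067: pH = 2.64 + (+0.829)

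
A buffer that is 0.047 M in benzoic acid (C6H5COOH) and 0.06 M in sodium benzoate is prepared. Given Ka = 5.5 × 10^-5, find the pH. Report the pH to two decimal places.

pKa = −log(5.5 × 10^-5) = 4.260
Henderson–Hasselbalch: pH = pKa + log([C6H5COO-]/[C6H5COOH]) = 4.260 + log(0.06/0.047)
pH = 4.260 + (+0.106) = 4.37

pH = 4.37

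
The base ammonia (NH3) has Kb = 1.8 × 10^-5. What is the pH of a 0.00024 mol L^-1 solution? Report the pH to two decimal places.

NH3 + H2O ⇌ NH4+ + OH-
From the ICE table, Kb = [OH-]²/(0.00024 − [OH-]) = 1.8 × 10^-5.
The 5% rule fails; solving [OH-]² + Kb·[OH-] − Kb·C₀ = 0 exactly:
[OH-] = (−Kb + √(Kb² + 4·Kb·C₀))/2 = 5.73 × 10^-5 M
pOH = 4.24, so pH = 14.00 − pOH = 9.76

pH = 9.76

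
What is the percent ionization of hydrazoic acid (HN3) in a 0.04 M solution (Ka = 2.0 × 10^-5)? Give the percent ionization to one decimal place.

HN3 ⇌ N3- + H+; let x = [H+] at equilibrium.
x ≈ √(Ka·C₀) = √(2.0 × 10^-5 × 0.04) = 8.94 × 10^-4 M
Fraction ionized = 8.94 × 10^-4 / 0.04 = 0.0224 → 2.2%

2.2%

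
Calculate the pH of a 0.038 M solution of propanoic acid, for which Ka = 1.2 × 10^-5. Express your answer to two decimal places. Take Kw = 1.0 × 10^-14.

pH = 3.17

CH3CH2COOH ⇌ CH3CH2COO- + H+
From the ICE table, Ka = x²/(0.038 − x) = 1.2 × 10^-5.
Assume x ≪ 0.038: x ≈ √(1.2 × 10^-5 × 0.038) = 6.75 × 10^-4 M
Check: 1.8% ionized — well under 5%, approximation valid.
pH = −log[H+] = −log(6.75 × 10^-4) = 3.17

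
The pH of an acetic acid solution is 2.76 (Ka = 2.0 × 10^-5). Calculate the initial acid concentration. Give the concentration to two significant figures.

[H+] = 10^(-2.76) = 1.74 × 10^-3 M = x
Ka = x²/(C₀ − x) ⇒ C₀ = x + x²/Ka
C₀ = 1.74 × 10^-3 + (1.74 × 10^-3)²/(2.0 × 10^-5) = 1.53 × 10^-1 M

C₀ = 1.5 × 10^-1 M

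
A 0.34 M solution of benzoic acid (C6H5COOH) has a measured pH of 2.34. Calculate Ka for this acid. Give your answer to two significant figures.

Ka = 6.2 × 10^-5

[H+] = 10^(-2.34) = 4.57 × 10^-3 M
At equilibrium [HA] = 0.34 − 4.57 × 10^-3 = 3.35 × 10^-1 M
Ka = [H+][A-]/[HA] = (4.57 × 10^-3)² / 3.35 × 10^-1 = 6.2 × 10^-5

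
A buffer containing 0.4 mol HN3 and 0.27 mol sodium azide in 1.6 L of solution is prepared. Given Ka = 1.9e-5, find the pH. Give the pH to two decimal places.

pKa = −log(1.9 × 10^-5) = 4.721
Henderson–Hasselbalch: pH = pKa + log([N3-]/[HN3]) = 4.721 + log(0.27/0.4)
pH = 4.721 + (-0.171) = 4.55

pH = 4.55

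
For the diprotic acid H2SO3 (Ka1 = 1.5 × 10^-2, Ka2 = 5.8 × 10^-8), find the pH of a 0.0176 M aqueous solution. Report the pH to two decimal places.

Ka1 ≫ Ka2, so treat the first dissociation as the only significant source of H+.
Ka1 = x²/(0.0176 − x) = 1.5 × 10^-2
Solving the quadratic: x = (−Ka1 + √(Ka1² + 4·Ka1·C₀))/2 = 1.04 × 10^-2 M
pH = −log(1.04 × 10^-2) = 1.98

pH = 1.98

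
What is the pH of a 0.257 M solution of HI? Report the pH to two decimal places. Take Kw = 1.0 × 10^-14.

pH = 0.59

HI is a strong acid and dissociates completely, so [H+] = 0.257 M.
pH = -log(0.257) = 0.59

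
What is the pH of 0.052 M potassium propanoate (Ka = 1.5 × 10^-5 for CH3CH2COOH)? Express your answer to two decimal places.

pH = 8.77

CH3CH2COO- is the conjugate base of the weak acid CH3CH2COOH.
Kb = Kw/Ka = 1.0×10^-14 / 1.5 × 10^-5 = 6.67 × 10^-10
From the ICE table, Kb = x²/(0.052 − x) = 6.67 × 10^-10.
Since Kb ≪ C₀, x ≈ √(Kb·C₀) = 5.89 × 10^-6 M.
(x/C₀ = 0.011% < 5%, so the approximation holds.)
pOH = 5.23, so pH = 14.00 − pOH = 8.77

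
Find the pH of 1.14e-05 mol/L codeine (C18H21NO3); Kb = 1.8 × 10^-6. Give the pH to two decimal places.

C18H21NO3 + H2O ⇌ C18H22NO3+ + OH-
From the ICE table, Kb = x²/(1.14e-05 − x) = 1.8 × 10^-6.
x is not negligible relative to C₀; solve x² + 1.8e-06·x − 2.05e-11 = 0.
x = [−1.8e-06 + √(1.8e-06² + 8.21e-11)]/2 = 3.72 × 10^-6 M
pOH = −log(3.72 × 10^-6) = 5.43; pH = 14.00 − 5.43 = 8.57

pH = 8.57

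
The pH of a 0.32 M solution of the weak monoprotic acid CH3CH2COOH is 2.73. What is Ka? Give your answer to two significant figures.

Ka = 1.1 × 10^-5

[H+] = 10^(-2.73) = 1.86 × 10^-3 M
At equilibrium [HA] = 0.32 − 1.86 × 10^-3 = 3.18 × 10^-1 M
Ka = [H+][A-]/[HA] = (1.86 × 10^-3)² / 3.18 × 10^-1 = 1.1 × 10^-5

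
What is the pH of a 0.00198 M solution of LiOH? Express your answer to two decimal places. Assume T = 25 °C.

LiOH is a strong base; [OH-] = 0.00198 M.
pOH = -log(0.00198) = 2.70
pH = 14.00 - 2.70 = 11.30

pH = 11.30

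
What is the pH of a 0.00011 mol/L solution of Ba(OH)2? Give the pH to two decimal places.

pH = 10.34

Ba(OH)2 is a strong base (each formula unit releases 2 OH-); [OH-] = 0.00022 M.
pOH = -log(0.00022) = 3.66
pH = 14.00 - 3.66 = 10.34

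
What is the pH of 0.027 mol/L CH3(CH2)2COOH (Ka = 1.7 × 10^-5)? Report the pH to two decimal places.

CH3(CH2)2COOH ⇌ CH3(CH2)2COO- + H+
Ka = [H+]²/(0.027 − [H+]) = 1.7 × 10^-5
Neglecting [H+] in the denominator: [H+] = √(1.7 × 10^-5 × 0.027) = 6.77 × 10^-4 M
([H+]/C₀ = 2.5% < 5%, so the approximation holds.)
pH = −log[H+] = −log(6.77 × 10^-4) = 3.17

pH = 3.17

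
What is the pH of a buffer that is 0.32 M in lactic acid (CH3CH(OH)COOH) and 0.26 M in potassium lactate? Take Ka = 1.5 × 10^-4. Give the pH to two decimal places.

pKa = −log(1.5 × 10^-4) = 3.824
pH = pKa + log([A⁻]/[HA]) = 3.824 + log(0.26/0.32)
pH = 3.824 + (-0.090) = 3.73

pH = 3.73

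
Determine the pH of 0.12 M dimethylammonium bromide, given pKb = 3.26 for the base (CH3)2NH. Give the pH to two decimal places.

pH = 5.83

(CH3)2NH2+ is the conjugate acid of the weak base (CH3)2NH.
Kb = 10^(−3.26) = 5.50 × 10^-4
Ka = Kw/Kb = 1.0×10^-14 / 5.50 × 10^-4 = 1.82 × 10^-11
Let x = [H+] at equilibrium. Ka = x²/(0.12 − x).
Assume x ≪ 0.12: x ≈ √(1.82 × 10^-11 × 0.12) = 1.48 × 10^-6 M
Check: 0.0012% ionized — well under 5%, approximation valid.
pH = −log[H+] = −log(1.48 × 10^-6) = 5.83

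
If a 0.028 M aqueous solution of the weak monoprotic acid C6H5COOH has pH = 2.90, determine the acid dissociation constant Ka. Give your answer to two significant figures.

[H+] = 10^(-2.90) = 1.26 × 10^-3 M
At equilibrium [HA] = 0.028 − 1.26 × 10^-3 = 2.67 × 10^-2 M
Ka = [H+][A-]/[HA] = (1.26 × 10^-3)² / 2.67 × 10^-2 = 5.9 × 10^-5

Ka = 5.9 × 10^-5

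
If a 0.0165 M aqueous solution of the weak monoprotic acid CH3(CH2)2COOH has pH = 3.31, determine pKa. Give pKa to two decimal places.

pKa = 4.82

[H+] = 10^(-3.31) = 4.90 × 10^-4 M
At equilibrium [HA] = 0.0165 − 4.90 × 10^-4 = 1.60 × 10^-2 M
Ka = [H+][A-]/[HA] = (4.90 × 10^-4)² / 1.60 × 10^-2 = 1.50 × 10^-5
pKa = -log(1.50 × 10^-5) = 4.82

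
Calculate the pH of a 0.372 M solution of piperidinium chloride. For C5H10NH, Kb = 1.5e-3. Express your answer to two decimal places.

pH = 5.80

C5H10NH2+ is the conjugate acid of the weak base C5H10NH.
Ka = Kw/Kb = 1.0×10^-14 / 1.5 × 10^-3 = 6.67 × 10^-12
Ka = x²/(0.372 − x) = 6.67 × 10^-12
Since Ka ≪ C₀, x ≈ √(Ka·C₀) = 1.58 × 10^-6 M.
Check: 0.00042% ionized — well under 5%, approximation valid.
pH = −log[H+] = −log(1.58 × 10^-6) = 5.80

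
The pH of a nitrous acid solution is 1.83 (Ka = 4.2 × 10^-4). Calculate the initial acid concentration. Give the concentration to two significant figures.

C₀ = 5.4 × 10^-1 M

[H+] = 10^(-1.83) = 1.48 × 10^-2 M = x
Ka = x²/(C₀ − x) ⇒ C₀ = x + x²/Ka
C₀ = 1.48 × 10^-2 + (1.48 × 10^-2)²/(4.2 × 10^-4) = 5.36 × 10^-1 M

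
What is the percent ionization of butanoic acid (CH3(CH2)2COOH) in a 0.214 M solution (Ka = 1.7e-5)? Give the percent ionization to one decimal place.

CH3(CH2)2COOH ⇌ CH3(CH2)2COO- + H+; let x = [H+] at equilibrium.
x ≈ √(Ka·C₀) = √(1.7 × 10^-5 × 0.214) = 1.91 × 10^-3 M
Fraction ionized = 1.91 × 10^-3 / 0.214 = 0.0089 → 0.9%

0.9%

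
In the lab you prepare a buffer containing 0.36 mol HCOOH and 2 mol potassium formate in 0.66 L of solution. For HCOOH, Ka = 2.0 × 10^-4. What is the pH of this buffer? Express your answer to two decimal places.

pH = 4.44

pKa = −log(2.0 × 10^-4) = 3.699
Henderson–Hasselbalch: pH = pKa + log([HCOO-]/[HCOOH]) = 3.699 + log(2/0.36)
pH = 3.699 + (+0.745) = 4.44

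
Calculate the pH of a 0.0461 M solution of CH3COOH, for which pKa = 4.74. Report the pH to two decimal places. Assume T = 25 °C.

pH = 3.04

CH3COOH ⇌ CH3COO- + H+
Ka = 10^(−4.74) = 1.82 × 10^-5
From the ICE table, Ka = [H+]²/(0.0461 − [H+]) = 1.82 × 10^-5.
Assume [H+] ≪ 0.0461: [H+] ≈ √(1.82 × 10^-5 × 0.0461) = 9.16 × 10^-4 M
([H+]/C₀ = 2% < 5%, so the approximation holds.)
pH = −log(9.16 × 10^-4) = 3.04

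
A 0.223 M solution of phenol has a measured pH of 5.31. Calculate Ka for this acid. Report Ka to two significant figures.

Ka = 1.1 × 10^-10

[H+] = 10^(-5.31) = 4.90 × 10^-6 M
At equilibrium [HA] = 0.223 − 4.90 × 10^-6 = 2.23 × 10^-1 M
Ka = [H+][A-]/[HA] = (4.90 × 10^-6)² / 2.23 × 10^-1 = 1.1 × 10^-10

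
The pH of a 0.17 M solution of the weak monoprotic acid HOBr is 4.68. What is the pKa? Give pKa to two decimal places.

pKa = 8.59

[H+] = 10^(-4.68) = 2.09 × 10^-5 M
At equilibrium [HA] = 0.17 − 2.09 × 10^-5 = 1.70 × 10^-1 M
Ka = [H+][A-]/[HA] = (2.09 × 10^-5)² / 1.70 × 10^-1 = 2.57 × 10^-9
pKa = -log(2.57 × 10^-9) = 8.59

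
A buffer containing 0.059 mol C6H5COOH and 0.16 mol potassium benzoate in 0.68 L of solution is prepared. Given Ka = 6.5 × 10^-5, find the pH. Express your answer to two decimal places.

pH = 4.62

pKa = −log(6.5 × 10^-5) = 4.187
pH = pKa + log([A⁻]/[HA]) = 4.187 + log(0.16/0.059)
pH = 4.187 + (+0.433) = 4.62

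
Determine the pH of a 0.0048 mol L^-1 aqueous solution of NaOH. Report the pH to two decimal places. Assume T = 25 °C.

NaOH is a strong base; [OH-] = 0.0048 M.
pOH = -log(0.0048) = 2.32
pH = 14.00 - 2.32 = 11.68

pH = 11.68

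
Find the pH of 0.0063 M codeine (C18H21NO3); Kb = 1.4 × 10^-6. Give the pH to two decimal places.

pH = 9.97

C18H21NO3 + H2O ⇌ C18H22NO3+ + OH-
Kb = [OH-]²/(0.0063 − [OH-]) = 1.4 × 10^-6
Since Kb ≪ C₀, [OH-] ≈ √(Kb·C₀) = 9.39 × 10^-5 M.
([OH-]/C₀ = 1.5% < 5%, so the approximation holds.)
pOH = −log(9.39 × 10^-5) = 4.03; pH = 14.00 − 4.03 = 9.97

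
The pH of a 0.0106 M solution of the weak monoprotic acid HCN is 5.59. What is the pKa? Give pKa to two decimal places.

pKa = 9.21

[H+] = 10^(-5.59) = 2.57 × 10^-6 M
At equilibrium [HA] = 0.0106 − 2.57 × 10^-6 = 1.06 × 10^-2 M
Ka = [H+][A-]/[HA] = (2.57 × 10^-6)² / 1.06 × 10^-2 = 6.23 × 10^-10
pKa = -log(6.23 × 10^-10) = 9.21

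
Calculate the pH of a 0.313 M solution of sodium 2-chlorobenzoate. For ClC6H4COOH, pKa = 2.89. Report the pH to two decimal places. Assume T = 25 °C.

ClC6H4COO- is the conjugate base of the weak acid ClC6H4COOH.
Ka = 10^(−2.89) = 1.29 × 10^-3
Kb = Kw/Ka = 1.0×10^-14 / 1.29 × 10^-3 = 7.75 × 10^-12
Kb = [OH-]²/(0.313 − [OH-]) = 7.75 × 10^-12
Since Kb ≪ C₀, [OH-] ≈ √(Kb·C₀) = 1.56 × 10^-6 M.
Check: 0.0005% ionized — well under 5%, approximation valid.
pOH = 5.81, so pH = 14.00 − pOH = 8.19

pH = 8.19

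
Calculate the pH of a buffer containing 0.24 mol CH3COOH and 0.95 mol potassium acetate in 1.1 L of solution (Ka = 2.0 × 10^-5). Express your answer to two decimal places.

pKa = −log(2.0 × 10^-5) = 4.699
pH = pKa + log([A⁻]/[HA]) = 4.699 + log(0.95/0.24)
pH = 4.699 + (+0.598) = 5.30

pH = 5.30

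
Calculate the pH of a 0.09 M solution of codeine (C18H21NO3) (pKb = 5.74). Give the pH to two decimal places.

pH = 10.61

C18H21NO3 + H2O ⇌ C18H22NO3+ + OH-
Kb = 10^(−5.74) = 1.82 × 10^-6
From the ICE table, Kb = [OH-]²/(0.09 − [OH-]) = 1.82 × 10^-6.
Neglecting [OH-] in the denominator: [OH-] = √(1.82 × 10^-6 × 0.09) = 4.05 × 10^-4 M
pOH = −log(4.05 × 10^-4) = 3.39; pH = 14.00 − 3.39 = 10.61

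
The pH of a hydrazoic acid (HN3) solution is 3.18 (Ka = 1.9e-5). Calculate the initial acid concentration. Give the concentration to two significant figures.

[H+] = 10^(-3.18) = 6.61 × 10^-4 M = x
Ka = x²/(C₀ − x) ⇒ C₀ = x + x²/Ka
C₀ = 6.61 × 10^-4 + (6.61 × 10^-4)²/(1.9 × 10^-5) = 2.37 × 10^-2 M

C₀ = 2.4 × 10^-2 M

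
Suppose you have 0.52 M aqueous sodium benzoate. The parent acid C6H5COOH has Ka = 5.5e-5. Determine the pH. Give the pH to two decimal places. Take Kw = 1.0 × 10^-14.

pH = 8.99

C6H5COO- is the conjugate base of the weak acid C6H5COOH.
Kb = Kw/Ka = 1.0×10^-14 / 5.5 × 10^-5 = 1.82 × 10^-10
From the ICE table, Kb = [OH-]²/(0.52 − [OH-]) = 1.82 × 10^-10.
Assume [OH-] ≪ 0.52: [OH-] ≈ √(1.82 × 10^-10 × 0.52) = 9.73 × 10^-6 M
([OH-]/C₀ = 0.0019% < 5%, so the approximation holds.)
pOH = −log(9.73 × 10^-6) = 5.01; pH = 14.00 − 5.01 = 8.99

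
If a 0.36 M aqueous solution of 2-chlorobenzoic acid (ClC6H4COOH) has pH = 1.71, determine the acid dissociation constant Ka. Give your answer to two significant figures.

Ka = 1.1 × 10^-3

[H+] = 10^(-1.71) = 1.95 × 10^-2 M
At equilibrium [HA] = 0.36 − 1.95 × 10^-2 = 3.40 × 10^-1 M
Ka = [H+][A-]/[HA] = (1.95 × 10^-2)² / 3.40 × 10^-1 = 1.1 × 10^-3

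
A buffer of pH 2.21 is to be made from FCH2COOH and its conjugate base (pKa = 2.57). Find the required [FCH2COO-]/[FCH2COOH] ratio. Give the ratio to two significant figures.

pH = pKa + log(r) ⇒ log(r) = 2.21 − 2.57 = -0.36
r = [FCH2COO-]/[FCH2COOH] = 10^(-0.36) = 0.437

ratio = 0.44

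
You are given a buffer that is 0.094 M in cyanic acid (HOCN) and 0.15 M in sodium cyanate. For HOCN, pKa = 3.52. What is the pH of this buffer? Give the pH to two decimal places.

pH = 3.72

Using pH = pKa + log([base]/[acid]) with [base]/[acid] = 0.15/0.094:
pH = 3.52 + (+0.203) = 3.72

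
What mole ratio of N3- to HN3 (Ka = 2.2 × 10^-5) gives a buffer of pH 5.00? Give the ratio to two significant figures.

pKa = -log(2.2 × 10^-5) = 4.658
pH = pKa + log(r) ⇒ log(r) = 5.00 − 4.658 = +0.342
r = [N3-]/[HN3] = 10^(+0.342) = 2.2

ratio = 2.2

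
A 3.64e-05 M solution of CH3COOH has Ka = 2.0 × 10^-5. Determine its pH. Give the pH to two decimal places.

pH = 4.73

CH3COOH ⇌ CH3COO- + H+
Let x = [H+] at equilibrium. Ka = x²/(3.64e-05 − x).
x is not negligible relative to C₀; solve x² + 2e-05·x − 7.28e-10 = 0.
x = (−Ka + √(Ka² + 4·Ka·C₀))/2 = 1.88 × 10^-5 M
pH = −log[H+] = −log(1.88 × 10^-5) = 4.73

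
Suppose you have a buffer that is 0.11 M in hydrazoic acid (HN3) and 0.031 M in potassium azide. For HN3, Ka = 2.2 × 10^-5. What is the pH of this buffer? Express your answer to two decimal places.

pKa = −log(2.2 × 10^-5) = 4.658
Using pH = pKa + log([base]/[acid]) with [base]/[acid] = 0.031/0.11:
pH = 4.658 + (-0.550) = 4.11

pH = 4.11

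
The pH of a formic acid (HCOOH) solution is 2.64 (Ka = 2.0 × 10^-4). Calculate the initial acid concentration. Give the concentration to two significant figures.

[H+] = 10^(-2.64) = 2.29 × 10^-3 M = x
Ka = x²/(C₀ − x) ⇒ C₀ = x + x²/Ka
C₀ = 2.29 × 10^-3 + (2.29 × 10^-3)²/(2.0 × 10^-4) = 2.85 × 10^-2 M

C₀ = 2.9 × 10^-2 M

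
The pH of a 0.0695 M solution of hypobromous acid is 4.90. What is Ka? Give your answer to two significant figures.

Ka = 2.3 × 10^-9

[H+] = 10^(-4.90) = 1.26 × 10^-5 M
At equilibrium [HA] = 0.0695 − 1.26 × 10^-5 = 6.95 × 10^-2 M
Ka = [H+][A-]/[HA] = (1.26 × 10^-5)² / 6.95 × 10^-2 = 2.3 × 10^-9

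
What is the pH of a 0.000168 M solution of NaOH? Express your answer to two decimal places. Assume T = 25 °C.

pH = 10.23

NaOH is a strong base; [OH-] = 0.000168 M.
pOH = -log(0.000168) = 3.77
pH = 14.00 - 3.77 = 10.23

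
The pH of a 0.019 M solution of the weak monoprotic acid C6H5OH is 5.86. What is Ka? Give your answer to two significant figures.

Ka = 1.0 × 10^-10

[H+] = 10^(-5.86) = 1.38 × 10^-6 M
At equilibrium [HA] = 0.019 − 1.38 × 10^-6 = 1.90 × 10^-2 M
Ka = [H+][A-]/[HA] = (1.38 × 10^-6)² / 1.90 × 10^-2 = 1.0 × 10^-10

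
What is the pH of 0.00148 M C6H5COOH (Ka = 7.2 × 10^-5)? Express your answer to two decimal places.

pH = 3.53

C6H5COOH ⇌ C6H5COO- + H+
From the ICE table, Ka = [H+]²/(0.00148 − [H+]) = 7.2 × 10^-5.
Here C₀/Ka ≈ 20.6, so the small-[H+] approximation fails. Use the quadratic:
[H+] = (−Ka + √(Ka² + 4·Ka·C₀))/2 = 2.92 × 10^-4 M
pH = −log[H+] = −log(2.92 × 10^-4) = 3.53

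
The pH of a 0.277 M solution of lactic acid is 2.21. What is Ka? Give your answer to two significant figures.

Ka = 1.4 × 10^-4

[H+] = 10^(-2.21) = 6.17 × 10^-3 M
At equilibrium [HA] = 0.277 − 6.17 × 10^-3 = 2.71 × 10^-1 M
Ka = [H+][A-]/[HA] = (6.17 × 10^-3)² / 2.71 × 10^-1 = 1.4 × 10^-4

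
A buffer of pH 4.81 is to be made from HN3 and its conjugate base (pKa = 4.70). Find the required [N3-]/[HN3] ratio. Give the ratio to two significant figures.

pH = pKa + log(r) ⇒ log(r) = 4.81 − 4.70 = +0.11
r = [N3-]/[HN3] = 10^(+0.11) = 1.29

ratio = 1.3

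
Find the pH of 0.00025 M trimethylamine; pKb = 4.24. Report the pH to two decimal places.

(CH3)3N + H2O ⇌ (CH3)3NH+ + OH-
Kb = 10^(−4.24) = 5.75 × 10^-5
Let x = [OH-] at equilibrium. Kb = x²/(0.00025 − x).
x is not negligible relative to C₀; solve x² + 5.75e-05·x − 1.44e-08 = 0.
x = [−5.75e-05 + √(5.75e-05² + 5.75e-08)]/2 = 9.45 × 10^-5 M
pOH = 4.02, so pH = 14.00 − pOH = 9.98

pH = 9.98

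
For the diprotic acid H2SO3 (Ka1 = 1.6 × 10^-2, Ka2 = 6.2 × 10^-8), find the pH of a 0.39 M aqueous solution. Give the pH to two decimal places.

Since Ka1 ≫ Ka2, the first ionization dominates [H+].
Ka1 = x²/(0.39 − x) = 1.6 × 10^-2
Solving the quadratic: x = (−Ka1 + √(Ka1² + 4·Ka1·C₀))/2 = 7.14 × 10^-2 M
pH = −log(7.14 × 10^-2) = 1.15

pH = 1.15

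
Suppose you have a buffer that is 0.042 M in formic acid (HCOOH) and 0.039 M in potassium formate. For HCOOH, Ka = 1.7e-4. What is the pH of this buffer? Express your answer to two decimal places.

pH = 3.74

pKa = −log(1.7 × 10^-4) = 3.770
Using pH = pKa + log([base]/[acid]) with [base]/[acid] = 0.039/0.042:
pH = 3.770 + (-0.032) = 3.74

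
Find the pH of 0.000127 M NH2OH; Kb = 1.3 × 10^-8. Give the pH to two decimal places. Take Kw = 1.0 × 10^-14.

NH2OH + H2O ⇌ NH3OH+ + OH-
Kb = x²/(0.000127 − x) = 1.3 × 10^-8
Neglecting x in the denominator: x = √(1.3 × 10^-8 × 0.000127) = 1.28 × 10^-6 M
Check: 1% ionized — well under 5%, approximation valid.
pOH = −log(1.28 × 10^-6) = 5.89; pH = 14.00 − 5.89 = 8.11

pH = 8.11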